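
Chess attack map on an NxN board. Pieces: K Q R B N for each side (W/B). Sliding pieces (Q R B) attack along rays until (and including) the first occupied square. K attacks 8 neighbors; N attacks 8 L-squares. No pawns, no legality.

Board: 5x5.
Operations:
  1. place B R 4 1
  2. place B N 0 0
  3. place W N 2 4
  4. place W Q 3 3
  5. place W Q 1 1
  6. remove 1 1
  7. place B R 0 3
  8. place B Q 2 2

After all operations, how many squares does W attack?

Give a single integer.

Op 1: place BR@(4,1)
Op 2: place BN@(0,0)
Op 3: place WN@(2,4)
Op 4: place WQ@(3,3)
Op 5: place WQ@(1,1)
Op 6: remove (1,1)
Op 7: place BR@(0,3)
Op 8: place BQ@(2,2)
Per-piece attacks for W:
  WN@(2,4): attacks (3,2) (4,3) (1,2) (0,3)
  WQ@(3,3): attacks (3,4) (3,2) (3,1) (3,0) (4,3) (2,3) (1,3) (0,3) (4,4) (4,2) (2,4) (2,2) [ray(-1,0) blocked at (0,3); ray(-1,1) blocked at (2,4); ray(-1,-1) blocked at (2,2)]
Union (13 distinct): (0,3) (1,2) (1,3) (2,2) (2,3) (2,4) (3,0) (3,1) (3,2) (3,4) (4,2) (4,3) (4,4)

Answer: 13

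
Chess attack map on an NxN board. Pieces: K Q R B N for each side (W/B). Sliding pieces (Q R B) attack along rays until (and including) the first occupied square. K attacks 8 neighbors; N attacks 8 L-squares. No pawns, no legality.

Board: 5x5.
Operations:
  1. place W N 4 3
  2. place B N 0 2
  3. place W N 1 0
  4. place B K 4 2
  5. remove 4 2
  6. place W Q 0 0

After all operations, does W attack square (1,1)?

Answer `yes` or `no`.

Answer: yes

Derivation:
Op 1: place WN@(4,3)
Op 2: place BN@(0,2)
Op 3: place WN@(1,0)
Op 4: place BK@(4,2)
Op 5: remove (4,2)
Op 6: place WQ@(0,0)
Per-piece attacks for W:
  WQ@(0,0): attacks (0,1) (0,2) (1,0) (1,1) (2,2) (3,3) (4,4) [ray(0,1) blocked at (0,2); ray(1,0) blocked at (1,0)]
  WN@(1,0): attacks (2,2) (3,1) (0,2)
  WN@(4,3): attacks (2,4) (3,1) (2,2)
W attacks (1,1): yes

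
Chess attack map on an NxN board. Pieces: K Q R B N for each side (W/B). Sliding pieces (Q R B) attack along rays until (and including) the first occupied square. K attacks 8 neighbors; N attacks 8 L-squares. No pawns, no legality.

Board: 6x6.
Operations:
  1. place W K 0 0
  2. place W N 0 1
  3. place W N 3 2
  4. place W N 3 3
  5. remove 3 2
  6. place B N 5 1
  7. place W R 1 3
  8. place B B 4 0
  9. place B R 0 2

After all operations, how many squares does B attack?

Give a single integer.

Op 1: place WK@(0,0)
Op 2: place WN@(0,1)
Op 3: place WN@(3,2)
Op 4: place WN@(3,3)
Op 5: remove (3,2)
Op 6: place BN@(5,1)
Op 7: place WR@(1,3)
Op 8: place BB@(4,0)
Op 9: place BR@(0,2)
Per-piece attacks for B:
  BR@(0,2): attacks (0,3) (0,4) (0,5) (0,1) (1,2) (2,2) (3,2) (4,2) (5,2) [ray(0,-1) blocked at (0,1)]
  BB@(4,0): attacks (5,1) (3,1) (2,2) (1,3) [ray(1,1) blocked at (5,1); ray(-1,1) blocked at (1,3)]
  BN@(5,1): attacks (4,3) (3,2) (3,0)
Union (14 distinct): (0,1) (0,3) (0,4) (0,5) (1,2) (1,3) (2,2) (3,0) (3,1) (3,2) (4,2) (4,3) (5,1) (5,2)

Answer: 14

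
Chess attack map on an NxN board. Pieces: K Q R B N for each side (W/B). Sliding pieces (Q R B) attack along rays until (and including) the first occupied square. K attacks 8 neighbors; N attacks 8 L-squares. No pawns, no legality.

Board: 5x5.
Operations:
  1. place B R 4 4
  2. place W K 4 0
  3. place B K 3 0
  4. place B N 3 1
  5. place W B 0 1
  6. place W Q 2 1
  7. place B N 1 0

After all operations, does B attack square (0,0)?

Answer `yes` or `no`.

Answer: no

Derivation:
Op 1: place BR@(4,4)
Op 2: place WK@(4,0)
Op 3: place BK@(3,0)
Op 4: place BN@(3,1)
Op 5: place WB@(0,1)
Op 6: place WQ@(2,1)
Op 7: place BN@(1,0)
Per-piece attacks for B:
  BN@(1,0): attacks (2,2) (3,1) (0,2)
  BK@(3,0): attacks (3,1) (4,0) (2,0) (4,1) (2,1)
  BN@(3,1): attacks (4,3) (2,3) (1,2) (1,0)
  BR@(4,4): attacks (4,3) (4,2) (4,1) (4,0) (3,4) (2,4) (1,4) (0,4) [ray(0,-1) blocked at (4,0)]
B attacks (0,0): no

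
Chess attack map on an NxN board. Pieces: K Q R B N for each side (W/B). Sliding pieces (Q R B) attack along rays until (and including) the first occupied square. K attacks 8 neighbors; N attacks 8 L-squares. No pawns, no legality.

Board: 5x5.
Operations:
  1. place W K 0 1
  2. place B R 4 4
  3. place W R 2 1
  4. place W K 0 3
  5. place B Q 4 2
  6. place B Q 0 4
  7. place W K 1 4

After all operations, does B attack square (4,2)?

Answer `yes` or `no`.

Op 1: place WK@(0,1)
Op 2: place BR@(4,4)
Op 3: place WR@(2,1)
Op 4: place WK@(0,3)
Op 5: place BQ@(4,2)
Op 6: place BQ@(0,4)
Op 7: place WK@(1,4)
Per-piece attacks for B:
  BQ@(0,4): attacks (0,3) (1,4) (1,3) (2,2) (3,1) (4,0) [ray(0,-1) blocked at (0,3); ray(1,0) blocked at (1,4)]
  BQ@(4,2): attacks (4,3) (4,4) (4,1) (4,0) (3,2) (2,2) (1,2) (0,2) (3,3) (2,4) (3,1) (2,0) [ray(0,1) blocked at (4,4)]
  BR@(4,4): attacks (4,3) (4,2) (3,4) (2,4) (1,4) [ray(0,-1) blocked at (4,2); ray(-1,0) blocked at (1,4)]
B attacks (4,2): yes

Answer: yes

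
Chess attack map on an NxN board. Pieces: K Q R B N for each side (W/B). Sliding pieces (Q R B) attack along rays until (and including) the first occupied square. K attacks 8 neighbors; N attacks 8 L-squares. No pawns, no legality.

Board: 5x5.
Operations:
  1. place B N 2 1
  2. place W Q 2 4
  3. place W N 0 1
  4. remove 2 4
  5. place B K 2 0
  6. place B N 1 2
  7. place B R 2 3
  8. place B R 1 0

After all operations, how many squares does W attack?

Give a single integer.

Answer: 3

Derivation:
Op 1: place BN@(2,1)
Op 2: place WQ@(2,4)
Op 3: place WN@(0,1)
Op 4: remove (2,4)
Op 5: place BK@(2,0)
Op 6: place BN@(1,2)
Op 7: place BR@(2,3)
Op 8: place BR@(1,0)
Per-piece attacks for W:
  WN@(0,1): attacks (1,3) (2,2) (2,0)
Union (3 distinct): (1,3) (2,0) (2,2)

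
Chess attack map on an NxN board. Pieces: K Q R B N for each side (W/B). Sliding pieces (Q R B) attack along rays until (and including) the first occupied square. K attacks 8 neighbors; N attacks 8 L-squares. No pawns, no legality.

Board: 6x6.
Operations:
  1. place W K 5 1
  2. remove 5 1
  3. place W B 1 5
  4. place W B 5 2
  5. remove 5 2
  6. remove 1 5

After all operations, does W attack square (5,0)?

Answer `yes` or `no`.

Op 1: place WK@(5,1)
Op 2: remove (5,1)
Op 3: place WB@(1,5)
Op 4: place WB@(5,2)
Op 5: remove (5,2)
Op 6: remove (1,5)
Per-piece attacks for W:
W attacks (5,0): no

Answer: no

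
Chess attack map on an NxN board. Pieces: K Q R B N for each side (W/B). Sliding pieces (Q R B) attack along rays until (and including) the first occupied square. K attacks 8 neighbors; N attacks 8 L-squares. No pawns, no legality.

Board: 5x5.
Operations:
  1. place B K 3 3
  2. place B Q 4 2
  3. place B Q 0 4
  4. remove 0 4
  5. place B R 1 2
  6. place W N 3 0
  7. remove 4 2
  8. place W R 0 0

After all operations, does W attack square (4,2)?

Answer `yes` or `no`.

Answer: yes

Derivation:
Op 1: place BK@(3,3)
Op 2: place BQ@(4,2)
Op 3: place BQ@(0,4)
Op 4: remove (0,4)
Op 5: place BR@(1,2)
Op 6: place WN@(3,0)
Op 7: remove (4,2)
Op 8: place WR@(0,0)
Per-piece attacks for W:
  WR@(0,0): attacks (0,1) (0,2) (0,3) (0,4) (1,0) (2,0) (3,0) [ray(1,0) blocked at (3,0)]
  WN@(3,0): attacks (4,2) (2,2) (1,1)
W attacks (4,2): yes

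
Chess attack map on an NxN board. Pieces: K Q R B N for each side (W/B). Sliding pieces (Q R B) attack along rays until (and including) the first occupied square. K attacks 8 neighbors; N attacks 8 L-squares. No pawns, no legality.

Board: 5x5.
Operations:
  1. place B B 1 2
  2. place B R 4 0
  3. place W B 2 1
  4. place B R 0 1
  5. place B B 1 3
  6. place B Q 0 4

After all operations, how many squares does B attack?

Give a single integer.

Answer: 22

Derivation:
Op 1: place BB@(1,2)
Op 2: place BR@(4,0)
Op 3: place WB@(2,1)
Op 4: place BR@(0,1)
Op 5: place BB@(1,3)
Op 6: place BQ@(0,4)
Per-piece attacks for B:
  BR@(0,1): attacks (0,2) (0,3) (0,4) (0,0) (1,1) (2,1) [ray(0,1) blocked at (0,4); ray(1,0) blocked at (2,1)]
  BQ@(0,4): attacks (0,3) (0,2) (0,1) (1,4) (2,4) (3,4) (4,4) (1,3) [ray(0,-1) blocked at (0,1); ray(1,-1) blocked at (1,3)]
  BB@(1,2): attacks (2,3) (3,4) (2,1) (0,3) (0,1) [ray(1,-1) blocked at (2,1); ray(-1,-1) blocked at (0,1)]
  BB@(1,3): attacks (2,4) (2,2) (3,1) (4,0) (0,4) (0,2) [ray(1,-1) blocked at (4,0); ray(-1,1) blocked at (0,4)]
  BR@(4,0): attacks (4,1) (4,2) (4,3) (4,4) (3,0) (2,0) (1,0) (0,0)
Union (22 distinct): (0,0) (0,1) (0,2) (0,3) (0,4) (1,0) (1,1) (1,3) (1,4) (2,0) (2,1) (2,2) (2,3) (2,4) (3,0) (3,1) (3,4) (4,0) (4,1) (4,2) (4,3) (4,4)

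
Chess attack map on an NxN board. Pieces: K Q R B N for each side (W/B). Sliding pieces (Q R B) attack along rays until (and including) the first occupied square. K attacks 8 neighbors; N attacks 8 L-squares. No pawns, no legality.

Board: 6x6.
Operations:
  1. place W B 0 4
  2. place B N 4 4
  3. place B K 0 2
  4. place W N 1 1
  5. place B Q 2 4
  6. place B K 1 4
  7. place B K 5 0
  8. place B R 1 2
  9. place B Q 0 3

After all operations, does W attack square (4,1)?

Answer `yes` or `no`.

Op 1: place WB@(0,4)
Op 2: place BN@(4,4)
Op 3: place BK@(0,2)
Op 4: place WN@(1,1)
Op 5: place BQ@(2,4)
Op 6: place BK@(1,4)
Op 7: place BK@(5,0)
Op 8: place BR@(1,2)
Op 9: place BQ@(0,3)
Per-piece attacks for W:
  WB@(0,4): attacks (1,5) (1,3) (2,2) (3,1) (4,0)
  WN@(1,1): attacks (2,3) (3,2) (0,3) (3,0)
W attacks (4,1): no

Answer: no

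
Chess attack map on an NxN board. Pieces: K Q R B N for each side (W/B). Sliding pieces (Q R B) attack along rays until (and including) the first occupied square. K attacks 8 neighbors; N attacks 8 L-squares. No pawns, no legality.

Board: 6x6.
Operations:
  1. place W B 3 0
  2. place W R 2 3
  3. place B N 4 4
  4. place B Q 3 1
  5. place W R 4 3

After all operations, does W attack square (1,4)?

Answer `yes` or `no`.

Op 1: place WB@(3,0)
Op 2: place WR@(2,3)
Op 3: place BN@(4,4)
Op 4: place BQ@(3,1)
Op 5: place WR@(4,3)
Per-piece attacks for W:
  WR@(2,3): attacks (2,4) (2,5) (2,2) (2,1) (2,0) (3,3) (4,3) (1,3) (0,3) [ray(1,0) blocked at (4,3)]
  WB@(3,0): attacks (4,1) (5,2) (2,1) (1,2) (0,3)
  WR@(4,3): attacks (4,4) (4,2) (4,1) (4,0) (5,3) (3,3) (2,3) [ray(0,1) blocked at (4,4); ray(-1,0) blocked at (2,3)]
W attacks (1,4): no

Answer: no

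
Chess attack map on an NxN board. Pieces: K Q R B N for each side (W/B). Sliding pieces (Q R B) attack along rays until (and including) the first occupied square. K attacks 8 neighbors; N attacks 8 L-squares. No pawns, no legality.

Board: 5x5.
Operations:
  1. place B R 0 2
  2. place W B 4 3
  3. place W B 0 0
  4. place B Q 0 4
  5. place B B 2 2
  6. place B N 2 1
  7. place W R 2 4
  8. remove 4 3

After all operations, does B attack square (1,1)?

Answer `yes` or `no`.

Op 1: place BR@(0,2)
Op 2: place WB@(4,3)
Op 3: place WB@(0,0)
Op 4: place BQ@(0,4)
Op 5: place BB@(2,2)
Op 6: place BN@(2,1)
Op 7: place WR@(2,4)
Op 8: remove (4,3)
Per-piece attacks for B:
  BR@(0,2): attacks (0,3) (0,4) (0,1) (0,0) (1,2) (2,2) [ray(0,1) blocked at (0,4); ray(0,-1) blocked at (0,0); ray(1,0) blocked at (2,2)]
  BQ@(0,4): attacks (0,3) (0,2) (1,4) (2,4) (1,3) (2,2) [ray(0,-1) blocked at (0,2); ray(1,0) blocked at (2,4); ray(1,-1) blocked at (2,2)]
  BN@(2,1): attacks (3,3) (4,2) (1,3) (0,2) (4,0) (0,0)
  BB@(2,2): attacks (3,3) (4,4) (3,1) (4,0) (1,3) (0,4) (1,1) (0,0) [ray(-1,1) blocked at (0,4); ray(-1,-1) blocked at (0,0)]
B attacks (1,1): yes

Answer: yes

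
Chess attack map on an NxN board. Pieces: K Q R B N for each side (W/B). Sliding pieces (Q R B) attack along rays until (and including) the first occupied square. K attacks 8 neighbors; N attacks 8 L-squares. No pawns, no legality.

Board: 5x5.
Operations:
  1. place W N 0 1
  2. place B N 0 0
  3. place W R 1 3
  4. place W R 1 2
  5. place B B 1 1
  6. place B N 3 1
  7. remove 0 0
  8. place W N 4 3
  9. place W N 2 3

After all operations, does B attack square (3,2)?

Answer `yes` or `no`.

Answer: no

Derivation:
Op 1: place WN@(0,1)
Op 2: place BN@(0,0)
Op 3: place WR@(1,3)
Op 4: place WR@(1,2)
Op 5: place BB@(1,1)
Op 6: place BN@(3,1)
Op 7: remove (0,0)
Op 8: place WN@(4,3)
Op 9: place WN@(2,3)
Per-piece attacks for B:
  BB@(1,1): attacks (2,2) (3,3) (4,4) (2,0) (0,2) (0,0)
  BN@(3,1): attacks (4,3) (2,3) (1,2) (1,0)
B attacks (3,2): no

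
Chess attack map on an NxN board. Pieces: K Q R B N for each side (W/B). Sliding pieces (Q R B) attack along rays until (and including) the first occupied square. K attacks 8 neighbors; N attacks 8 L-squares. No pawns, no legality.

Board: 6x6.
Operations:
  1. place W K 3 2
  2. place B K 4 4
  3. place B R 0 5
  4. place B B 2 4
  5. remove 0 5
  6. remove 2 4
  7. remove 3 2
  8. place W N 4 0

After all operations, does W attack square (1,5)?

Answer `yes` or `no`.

Op 1: place WK@(3,2)
Op 2: place BK@(4,4)
Op 3: place BR@(0,5)
Op 4: place BB@(2,4)
Op 5: remove (0,5)
Op 6: remove (2,4)
Op 7: remove (3,2)
Op 8: place WN@(4,0)
Per-piece attacks for W:
  WN@(4,0): attacks (5,2) (3,2) (2,1)
W attacks (1,5): no

Answer: no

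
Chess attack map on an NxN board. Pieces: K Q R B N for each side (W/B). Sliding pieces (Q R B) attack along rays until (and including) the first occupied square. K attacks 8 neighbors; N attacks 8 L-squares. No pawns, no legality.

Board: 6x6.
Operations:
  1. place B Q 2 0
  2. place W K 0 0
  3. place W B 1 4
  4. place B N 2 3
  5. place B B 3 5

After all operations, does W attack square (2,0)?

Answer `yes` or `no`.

Op 1: place BQ@(2,0)
Op 2: place WK@(0,0)
Op 3: place WB@(1,4)
Op 4: place BN@(2,3)
Op 5: place BB@(3,5)
Per-piece attacks for W:
  WK@(0,0): attacks (0,1) (1,0) (1,1)
  WB@(1,4): attacks (2,5) (2,3) (0,5) (0,3) [ray(1,-1) blocked at (2,3)]
W attacks (2,0): no

Answer: no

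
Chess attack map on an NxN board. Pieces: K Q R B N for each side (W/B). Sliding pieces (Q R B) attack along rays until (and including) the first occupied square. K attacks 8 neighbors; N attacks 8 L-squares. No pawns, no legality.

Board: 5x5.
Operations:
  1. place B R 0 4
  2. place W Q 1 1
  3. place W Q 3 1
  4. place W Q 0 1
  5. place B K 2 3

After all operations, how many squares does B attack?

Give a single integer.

Op 1: place BR@(0,4)
Op 2: place WQ@(1,1)
Op 3: place WQ@(3,1)
Op 4: place WQ@(0,1)
Op 5: place BK@(2,3)
Per-piece attacks for B:
  BR@(0,4): attacks (0,3) (0,2) (0,1) (1,4) (2,4) (3,4) (4,4) [ray(0,-1) blocked at (0,1)]
  BK@(2,3): attacks (2,4) (2,2) (3,3) (1,3) (3,4) (3,2) (1,4) (1,2)
Union (12 distinct): (0,1) (0,2) (0,3) (1,2) (1,3) (1,4) (2,2) (2,4) (3,2) (3,3) (3,4) (4,4)

Answer: 12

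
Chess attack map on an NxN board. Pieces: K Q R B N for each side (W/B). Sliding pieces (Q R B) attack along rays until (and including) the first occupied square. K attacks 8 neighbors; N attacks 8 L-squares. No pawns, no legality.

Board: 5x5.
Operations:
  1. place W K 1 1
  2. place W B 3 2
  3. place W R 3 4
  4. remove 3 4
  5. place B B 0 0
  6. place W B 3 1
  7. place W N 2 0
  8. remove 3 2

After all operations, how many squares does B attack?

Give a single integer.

Op 1: place WK@(1,1)
Op 2: place WB@(3,2)
Op 3: place WR@(3,4)
Op 4: remove (3,4)
Op 5: place BB@(0,0)
Op 6: place WB@(3,1)
Op 7: place WN@(2,0)
Op 8: remove (3,2)
Per-piece attacks for B:
  BB@(0,0): attacks (1,1) [ray(1,1) blocked at (1,1)]
Union (1 distinct): (1,1)

Answer: 1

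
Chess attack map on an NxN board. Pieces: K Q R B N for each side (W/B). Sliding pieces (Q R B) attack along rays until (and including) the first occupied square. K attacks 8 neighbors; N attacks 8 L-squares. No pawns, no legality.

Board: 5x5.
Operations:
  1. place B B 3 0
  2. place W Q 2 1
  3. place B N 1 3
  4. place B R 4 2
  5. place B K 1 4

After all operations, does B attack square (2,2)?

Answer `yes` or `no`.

Op 1: place BB@(3,0)
Op 2: place WQ@(2,1)
Op 3: place BN@(1,3)
Op 4: place BR@(4,2)
Op 5: place BK@(1,4)
Per-piece attacks for B:
  BN@(1,3): attacks (3,4) (2,1) (3,2) (0,1)
  BK@(1,4): attacks (1,3) (2,4) (0,4) (2,3) (0,3)
  BB@(3,0): attacks (4,1) (2,1) [ray(-1,1) blocked at (2,1)]
  BR@(4,2): attacks (4,3) (4,4) (4,1) (4,0) (3,2) (2,2) (1,2) (0,2)
B attacks (2,2): yes

Answer: yes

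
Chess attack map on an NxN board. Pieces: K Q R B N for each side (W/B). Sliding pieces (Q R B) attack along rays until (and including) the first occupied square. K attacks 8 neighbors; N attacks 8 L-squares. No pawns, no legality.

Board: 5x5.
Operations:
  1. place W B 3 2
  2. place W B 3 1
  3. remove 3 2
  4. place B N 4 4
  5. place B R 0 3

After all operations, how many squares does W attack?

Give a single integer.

Op 1: place WB@(3,2)
Op 2: place WB@(3,1)
Op 3: remove (3,2)
Op 4: place BN@(4,4)
Op 5: place BR@(0,3)
Per-piece attacks for W:
  WB@(3,1): attacks (4,2) (4,0) (2,2) (1,3) (0,4) (2,0)
Union (6 distinct): (0,4) (1,3) (2,0) (2,2) (4,0) (4,2)

Answer: 6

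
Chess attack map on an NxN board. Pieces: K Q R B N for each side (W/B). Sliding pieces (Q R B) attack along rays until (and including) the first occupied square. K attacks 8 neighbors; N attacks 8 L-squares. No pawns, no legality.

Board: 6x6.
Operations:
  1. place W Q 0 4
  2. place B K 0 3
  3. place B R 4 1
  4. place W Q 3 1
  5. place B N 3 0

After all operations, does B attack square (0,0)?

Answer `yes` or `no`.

Op 1: place WQ@(0,4)
Op 2: place BK@(0,3)
Op 3: place BR@(4,1)
Op 4: place WQ@(3,1)
Op 5: place BN@(3,0)
Per-piece attacks for B:
  BK@(0,3): attacks (0,4) (0,2) (1,3) (1,4) (1,2)
  BN@(3,0): attacks (4,2) (5,1) (2,2) (1,1)
  BR@(4,1): attacks (4,2) (4,3) (4,4) (4,5) (4,0) (5,1) (3,1) [ray(-1,0) blocked at (3,1)]
B attacks (0,0): no

Answer: no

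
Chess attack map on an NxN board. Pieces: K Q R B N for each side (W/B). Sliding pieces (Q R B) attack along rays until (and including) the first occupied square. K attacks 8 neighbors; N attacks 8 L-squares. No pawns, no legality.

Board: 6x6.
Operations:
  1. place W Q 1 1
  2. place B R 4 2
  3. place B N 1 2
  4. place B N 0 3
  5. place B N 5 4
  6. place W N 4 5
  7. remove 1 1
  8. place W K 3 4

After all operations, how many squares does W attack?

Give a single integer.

Answer: 9

Derivation:
Op 1: place WQ@(1,1)
Op 2: place BR@(4,2)
Op 3: place BN@(1,2)
Op 4: place BN@(0,3)
Op 5: place BN@(5,4)
Op 6: place WN@(4,5)
Op 7: remove (1,1)
Op 8: place WK@(3,4)
Per-piece attacks for W:
  WK@(3,4): attacks (3,5) (3,3) (4,4) (2,4) (4,5) (4,3) (2,5) (2,3)
  WN@(4,5): attacks (5,3) (3,3) (2,4)
Union (9 distinct): (2,3) (2,4) (2,5) (3,3) (3,5) (4,3) (4,4) (4,5) (5,3)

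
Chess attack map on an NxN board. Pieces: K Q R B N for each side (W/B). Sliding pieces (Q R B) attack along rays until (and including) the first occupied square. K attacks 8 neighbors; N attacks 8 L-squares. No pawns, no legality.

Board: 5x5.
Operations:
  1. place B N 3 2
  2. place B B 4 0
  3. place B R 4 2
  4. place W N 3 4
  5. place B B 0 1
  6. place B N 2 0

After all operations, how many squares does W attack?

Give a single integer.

Answer: 3

Derivation:
Op 1: place BN@(3,2)
Op 2: place BB@(4,0)
Op 3: place BR@(4,2)
Op 4: place WN@(3,4)
Op 5: place BB@(0,1)
Op 6: place BN@(2,0)
Per-piece attacks for W:
  WN@(3,4): attacks (4,2) (2,2) (1,3)
Union (3 distinct): (1,3) (2,2) (4,2)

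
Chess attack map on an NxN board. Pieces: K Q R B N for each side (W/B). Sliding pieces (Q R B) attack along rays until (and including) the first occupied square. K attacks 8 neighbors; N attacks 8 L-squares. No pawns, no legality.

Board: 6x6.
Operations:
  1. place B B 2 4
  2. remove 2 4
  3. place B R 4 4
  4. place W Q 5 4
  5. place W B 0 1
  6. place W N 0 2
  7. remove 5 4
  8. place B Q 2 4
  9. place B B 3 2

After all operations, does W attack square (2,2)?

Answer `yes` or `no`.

Answer: no

Derivation:
Op 1: place BB@(2,4)
Op 2: remove (2,4)
Op 3: place BR@(4,4)
Op 4: place WQ@(5,4)
Op 5: place WB@(0,1)
Op 6: place WN@(0,2)
Op 7: remove (5,4)
Op 8: place BQ@(2,4)
Op 9: place BB@(3,2)
Per-piece attacks for W:
  WB@(0,1): attacks (1,2) (2,3) (3,4) (4,5) (1,0)
  WN@(0,2): attacks (1,4) (2,3) (1,0) (2,1)
W attacks (2,2): no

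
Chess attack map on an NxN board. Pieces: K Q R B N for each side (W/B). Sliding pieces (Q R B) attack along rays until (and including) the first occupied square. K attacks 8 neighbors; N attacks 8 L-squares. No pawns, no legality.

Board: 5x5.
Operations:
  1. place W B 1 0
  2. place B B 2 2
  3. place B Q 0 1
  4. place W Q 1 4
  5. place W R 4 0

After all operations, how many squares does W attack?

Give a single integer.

Answer: 18

Derivation:
Op 1: place WB@(1,0)
Op 2: place BB@(2,2)
Op 3: place BQ@(0,1)
Op 4: place WQ@(1,4)
Op 5: place WR@(4,0)
Per-piece attacks for W:
  WB@(1,0): attacks (2,1) (3,2) (4,3) (0,1) [ray(-1,1) blocked at (0,1)]
  WQ@(1,4): attacks (1,3) (1,2) (1,1) (1,0) (2,4) (3,4) (4,4) (0,4) (2,3) (3,2) (4,1) (0,3) [ray(0,-1) blocked at (1,0)]
  WR@(4,0): attacks (4,1) (4,2) (4,3) (4,4) (3,0) (2,0) (1,0) [ray(-1,0) blocked at (1,0)]
Union (18 distinct): (0,1) (0,3) (0,4) (1,0) (1,1) (1,2) (1,3) (2,0) (2,1) (2,3) (2,4) (3,0) (3,2) (3,4) (4,1) (4,2) (4,3) (4,4)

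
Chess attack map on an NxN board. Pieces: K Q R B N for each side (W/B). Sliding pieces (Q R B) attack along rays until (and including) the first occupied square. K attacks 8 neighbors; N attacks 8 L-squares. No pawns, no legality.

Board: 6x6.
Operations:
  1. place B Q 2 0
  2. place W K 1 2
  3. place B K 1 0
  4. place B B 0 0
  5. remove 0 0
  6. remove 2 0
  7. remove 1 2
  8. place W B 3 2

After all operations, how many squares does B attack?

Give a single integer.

Op 1: place BQ@(2,0)
Op 2: place WK@(1,2)
Op 3: place BK@(1,0)
Op 4: place BB@(0,0)
Op 5: remove (0,0)
Op 6: remove (2,0)
Op 7: remove (1,2)
Op 8: place WB@(3,2)
Per-piece attacks for B:
  BK@(1,0): attacks (1,1) (2,0) (0,0) (2,1) (0,1)
Union (5 distinct): (0,0) (0,1) (1,1) (2,0) (2,1)

Answer: 5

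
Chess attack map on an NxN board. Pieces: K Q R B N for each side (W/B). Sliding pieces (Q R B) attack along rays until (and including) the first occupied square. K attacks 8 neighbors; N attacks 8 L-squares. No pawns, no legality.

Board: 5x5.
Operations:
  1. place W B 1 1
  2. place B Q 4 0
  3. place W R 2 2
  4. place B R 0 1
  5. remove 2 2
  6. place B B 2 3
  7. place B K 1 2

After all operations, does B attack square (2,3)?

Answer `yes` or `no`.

Answer: yes

Derivation:
Op 1: place WB@(1,1)
Op 2: place BQ@(4,0)
Op 3: place WR@(2,2)
Op 4: place BR@(0,1)
Op 5: remove (2,2)
Op 6: place BB@(2,3)
Op 7: place BK@(1,2)
Per-piece attacks for B:
  BR@(0,1): attacks (0,2) (0,3) (0,4) (0,0) (1,1) [ray(1,0) blocked at (1,1)]
  BK@(1,2): attacks (1,3) (1,1) (2,2) (0,2) (2,3) (2,1) (0,3) (0,1)
  BB@(2,3): attacks (3,4) (3,2) (4,1) (1,4) (1,2) [ray(-1,-1) blocked at (1,2)]
  BQ@(4,0): attacks (4,1) (4,2) (4,3) (4,4) (3,0) (2,0) (1,0) (0,0) (3,1) (2,2) (1,3) (0,4)
B attacks (2,3): yes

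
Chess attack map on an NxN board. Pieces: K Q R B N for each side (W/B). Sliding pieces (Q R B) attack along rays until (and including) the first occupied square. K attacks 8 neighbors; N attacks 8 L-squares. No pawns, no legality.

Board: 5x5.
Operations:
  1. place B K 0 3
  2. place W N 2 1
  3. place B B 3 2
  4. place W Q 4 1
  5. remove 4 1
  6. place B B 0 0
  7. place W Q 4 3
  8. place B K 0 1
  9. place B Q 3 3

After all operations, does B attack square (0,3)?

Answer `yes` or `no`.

Answer: yes

Derivation:
Op 1: place BK@(0,3)
Op 2: place WN@(2,1)
Op 3: place BB@(3,2)
Op 4: place WQ@(4,1)
Op 5: remove (4,1)
Op 6: place BB@(0,0)
Op 7: place WQ@(4,3)
Op 8: place BK@(0,1)
Op 9: place BQ@(3,3)
Per-piece attacks for B:
  BB@(0,0): attacks (1,1) (2,2) (3,3) [ray(1,1) blocked at (3,3)]
  BK@(0,1): attacks (0,2) (0,0) (1,1) (1,2) (1,0)
  BK@(0,3): attacks (0,4) (0,2) (1,3) (1,4) (1,2)
  BB@(3,2): attacks (4,3) (4,1) (2,3) (1,4) (2,1) [ray(1,1) blocked at (4,3); ray(-1,-1) blocked at (2,1)]
  BQ@(3,3): attacks (3,4) (3,2) (4,3) (2,3) (1,3) (0,3) (4,4) (4,2) (2,4) (2,2) (1,1) (0,0) [ray(0,-1) blocked at (3,2); ray(1,0) blocked at (4,3); ray(-1,0) blocked at (0,3); ray(-1,-1) blocked at (0,0)]
B attacks (0,3): yes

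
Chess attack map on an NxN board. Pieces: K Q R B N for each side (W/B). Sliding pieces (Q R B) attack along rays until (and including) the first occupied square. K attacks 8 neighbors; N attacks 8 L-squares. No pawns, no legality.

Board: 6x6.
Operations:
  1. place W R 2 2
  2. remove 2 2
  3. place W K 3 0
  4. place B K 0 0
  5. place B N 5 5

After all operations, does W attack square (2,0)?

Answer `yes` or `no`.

Answer: yes

Derivation:
Op 1: place WR@(2,2)
Op 2: remove (2,2)
Op 3: place WK@(3,0)
Op 4: place BK@(0,0)
Op 5: place BN@(5,5)
Per-piece attacks for W:
  WK@(3,0): attacks (3,1) (4,0) (2,0) (4,1) (2,1)
W attacks (2,0): yes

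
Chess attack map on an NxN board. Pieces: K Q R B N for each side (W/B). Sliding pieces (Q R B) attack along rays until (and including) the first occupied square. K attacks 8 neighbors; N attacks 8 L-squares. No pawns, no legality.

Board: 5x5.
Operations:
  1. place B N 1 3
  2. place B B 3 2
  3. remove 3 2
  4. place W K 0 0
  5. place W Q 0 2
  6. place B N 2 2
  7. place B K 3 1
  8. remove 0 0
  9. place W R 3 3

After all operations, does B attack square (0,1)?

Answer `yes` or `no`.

Answer: yes

Derivation:
Op 1: place BN@(1,3)
Op 2: place BB@(3,2)
Op 3: remove (3,2)
Op 4: place WK@(0,0)
Op 5: place WQ@(0,2)
Op 6: place BN@(2,2)
Op 7: place BK@(3,1)
Op 8: remove (0,0)
Op 9: place WR@(3,3)
Per-piece attacks for B:
  BN@(1,3): attacks (3,4) (2,1) (3,2) (0,1)
  BN@(2,2): attacks (3,4) (4,3) (1,4) (0,3) (3,0) (4,1) (1,0) (0,1)
  BK@(3,1): attacks (3,2) (3,0) (4,1) (2,1) (4,2) (4,0) (2,2) (2,0)
B attacks (0,1): yes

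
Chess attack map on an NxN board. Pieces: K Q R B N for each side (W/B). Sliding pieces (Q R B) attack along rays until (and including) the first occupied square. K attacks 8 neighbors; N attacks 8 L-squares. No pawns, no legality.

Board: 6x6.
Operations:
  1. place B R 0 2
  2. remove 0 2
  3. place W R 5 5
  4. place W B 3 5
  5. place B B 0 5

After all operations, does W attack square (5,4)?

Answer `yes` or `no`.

Answer: yes

Derivation:
Op 1: place BR@(0,2)
Op 2: remove (0,2)
Op 3: place WR@(5,5)
Op 4: place WB@(3,5)
Op 5: place BB@(0,5)
Per-piece attacks for W:
  WB@(3,5): attacks (4,4) (5,3) (2,4) (1,3) (0,2)
  WR@(5,5): attacks (5,4) (5,3) (5,2) (5,1) (5,0) (4,5) (3,5) [ray(-1,0) blocked at (3,5)]
W attacks (5,4): yes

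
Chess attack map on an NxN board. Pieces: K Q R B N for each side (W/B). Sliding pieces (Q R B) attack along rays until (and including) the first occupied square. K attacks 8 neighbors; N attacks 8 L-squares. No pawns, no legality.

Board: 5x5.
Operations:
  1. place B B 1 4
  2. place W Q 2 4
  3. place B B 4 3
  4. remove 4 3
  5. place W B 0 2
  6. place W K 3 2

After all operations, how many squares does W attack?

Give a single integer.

Answer: 16

Derivation:
Op 1: place BB@(1,4)
Op 2: place WQ@(2,4)
Op 3: place BB@(4,3)
Op 4: remove (4,3)
Op 5: place WB@(0,2)
Op 6: place WK@(3,2)
Per-piece attacks for W:
  WB@(0,2): attacks (1,3) (2,4) (1,1) (2,0) [ray(1,1) blocked at (2,4)]
  WQ@(2,4): attacks (2,3) (2,2) (2,1) (2,0) (3,4) (4,4) (1,4) (3,3) (4,2) (1,3) (0,2) [ray(-1,0) blocked at (1,4); ray(-1,-1) blocked at (0,2)]
  WK@(3,2): attacks (3,3) (3,1) (4,2) (2,2) (4,3) (4,1) (2,3) (2,1)
Union (16 distinct): (0,2) (1,1) (1,3) (1,4) (2,0) (2,1) (2,2) (2,3) (2,4) (3,1) (3,3) (3,4) (4,1) (4,2) (4,3) (4,4)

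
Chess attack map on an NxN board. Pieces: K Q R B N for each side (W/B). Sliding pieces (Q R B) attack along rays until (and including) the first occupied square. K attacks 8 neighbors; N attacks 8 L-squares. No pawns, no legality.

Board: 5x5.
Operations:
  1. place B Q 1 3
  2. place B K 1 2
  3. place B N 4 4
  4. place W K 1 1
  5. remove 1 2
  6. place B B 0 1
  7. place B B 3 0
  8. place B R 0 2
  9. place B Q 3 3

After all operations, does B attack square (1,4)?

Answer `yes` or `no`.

Answer: yes

Derivation:
Op 1: place BQ@(1,3)
Op 2: place BK@(1,2)
Op 3: place BN@(4,4)
Op 4: place WK@(1,1)
Op 5: remove (1,2)
Op 6: place BB@(0,1)
Op 7: place BB@(3,0)
Op 8: place BR@(0,2)
Op 9: place BQ@(3,3)
Per-piece attacks for B:
  BB@(0,1): attacks (1,2) (2,3) (3,4) (1,0)
  BR@(0,2): attacks (0,3) (0,4) (0,1) (1,2) (2,2) (3,2) (4,2) [ray(0,-1) blocked at (0,1)]
  BQ@(1,3): attacks (1,4) (1,2) (1,1) (2,3) (3,3) (0,3) (2,4) (2,2) (3,1) (4,0) (0,4) (0,2) [ray(0,-1) blocked at (1,1); ray(1,0) blocked at (3,3); ray(-1,-1) blocked at (0,2)]
  BB@(3,0): attacks (4,1) (2,1) (1,2) (0,3)
  BQ@(3,3): attacks (3,4) (3,2) (3,1) (3,0) (4,3) (2,3) (1,3) (4,4) (4,2) (2,4) (2,2) (1,1) [ray(0,-1) blocked at (3,0); ray(-1,0) blocked at (1,3); ray(1,1) blocked at (4,4); ray(-1,-1) blocked at (1,1)]
  BN@(4,4): attacks (3,2) (2,3)
B attacks (1,4): yes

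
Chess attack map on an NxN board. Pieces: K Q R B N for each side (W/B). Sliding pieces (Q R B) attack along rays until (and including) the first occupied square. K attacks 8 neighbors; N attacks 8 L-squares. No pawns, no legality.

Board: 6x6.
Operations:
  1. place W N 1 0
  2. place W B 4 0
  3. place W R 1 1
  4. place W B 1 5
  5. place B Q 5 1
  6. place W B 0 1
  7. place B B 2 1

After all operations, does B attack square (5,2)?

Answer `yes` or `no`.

Op 1: place WN@(1,0)
Op 2: place WB@(4,0)
Op 3: place WR@(1,1)
Op 4: place WB@(1,5)
Op 5: place BQ@(5,1)
Op 6: place WB@(0,1)
Op 7: place BB@(2,1)
Per-piece attacks for B:
  BB@(2,1): attacks (3,2) (4,3) (5,4) (3,0) (1,2) (0,3) (1,0) [ray(-1,-1) blocked at (1,0)]
  BQ@(5,1): attacks (5,2) (5,3) (5,4) (5,5) (5,0) (4,1) (3,1) (2,1) (4,2) (3,3) (2,4) (1,5) (4,0) [ray(-1,0) blocked at (2,1); ray(-1,1) blocked at (1,5); ray(-1,-1) blocked at (4,0)]
B attacks (5,2): yes

Answer: yes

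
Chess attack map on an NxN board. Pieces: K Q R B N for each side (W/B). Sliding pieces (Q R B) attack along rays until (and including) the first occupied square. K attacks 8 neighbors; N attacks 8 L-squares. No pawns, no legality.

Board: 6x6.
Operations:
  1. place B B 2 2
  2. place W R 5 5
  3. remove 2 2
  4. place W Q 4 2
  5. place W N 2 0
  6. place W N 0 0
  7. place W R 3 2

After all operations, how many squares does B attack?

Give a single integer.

Op 1: place BB@(2,2)
Op 2: place WR@(5,5)
Op 3: remove (2,2)
Op 4: place WQ@(4,2)
Op 5: place WN@(2,0)
Op 6: place WN@(0,0)
Op 7: place WR@(3,2)
Per-piece attacks for B:
Union (0 distinct): (none)

Answer: 0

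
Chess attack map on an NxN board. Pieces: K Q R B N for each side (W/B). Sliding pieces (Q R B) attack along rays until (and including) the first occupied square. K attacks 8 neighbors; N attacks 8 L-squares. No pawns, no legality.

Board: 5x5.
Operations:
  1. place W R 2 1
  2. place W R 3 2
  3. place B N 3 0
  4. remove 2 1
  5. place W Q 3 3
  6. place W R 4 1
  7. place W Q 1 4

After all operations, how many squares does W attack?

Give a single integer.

Op 1: place WR@(2,1)
Op 2: place WR@(3,2)
Op 3: place BN@(3,0)
Op 4: remove (2,1)
Op 5: place WQ@(3,3)
Op 6: place WR@(4,1)
Op 7: place WQ@(1,4)
Per-piece attacks for W:
  WQ@(1,4): attacks (1,3) (1,2) (1,1) (1,0) (2,4) (3,4) (4,4) (0,4) (2,3) (3,2) (0,3) [ray(1,-1) blocked at (3,2)]
  WR@(3,2): attacks (3,3) (3,1) (3,0) (4,2) (2,2) (1,2) (0,2) [ray(0,1) blocked at (3,3); ray(0,-1) blocked at (3,0)]
  WQ@(3,3): attacks (3,4) (3,2) (4,3) (2,3) (1,3) (0,3) (4,4) (4,2) (2,4) (2,2) (1,1) (0,0) [ray(0,-1) blocked at (3,2)]
  WR@(4,1): attacks (4,2) (4,3) (4,4) (4,0) (3,1) (2,1) (1,1) (0,1)
Union (22 distinct): (0,0) (0,1) (0,2) (0,3) (0,4) (1,0) (1,1) (1,2) (1,3) (2,1) (2,2) (2,3) (2,4) (3,0) (3,1) (3,2) (3,3) (3,4) (4,0) (4,2) (4,3) (4,4)

Answer: 22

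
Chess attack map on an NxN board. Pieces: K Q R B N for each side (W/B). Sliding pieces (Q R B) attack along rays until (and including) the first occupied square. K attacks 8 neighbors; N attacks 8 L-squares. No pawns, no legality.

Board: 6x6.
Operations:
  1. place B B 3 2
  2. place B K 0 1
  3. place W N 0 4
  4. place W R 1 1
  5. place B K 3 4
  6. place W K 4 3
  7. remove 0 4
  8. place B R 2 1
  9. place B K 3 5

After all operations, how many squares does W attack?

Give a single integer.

Answer: 15

Derivation:
Op 1: place BB@(3,2)
Op 2: place BK@(0,1)
Op 3: place WN@(0,4)
Op 4: place WR@(1,1)
Op 5: place BK@(3,4)
Op 6: place WK@(4,3)
Op 7: remove (0,4)
Op 8: place BR@(2,1)
Op 9: place BK@(3,5)
Per-piece attacks for W:
  WR@(1,1): attacks (1,2) (1,3) (1,4) (1,5) (1,0) (2,1) (0,1) [ray(1,0) blocked at (2,1); ray(-1,0) blocked at (0,1)]
  WK@(4,3): attacks (4,4) (4,2) (5,3) (3,3) (5,4) (5,2) (3,4) (3,2)
Union (15 distinct): (0,1) (1,0) (1,2) (1,3) (1,4) (1,5) (2,1) (3,2) (3,3) (3,4) (4,2) (4,4) (5,2) (5,3) (5,4)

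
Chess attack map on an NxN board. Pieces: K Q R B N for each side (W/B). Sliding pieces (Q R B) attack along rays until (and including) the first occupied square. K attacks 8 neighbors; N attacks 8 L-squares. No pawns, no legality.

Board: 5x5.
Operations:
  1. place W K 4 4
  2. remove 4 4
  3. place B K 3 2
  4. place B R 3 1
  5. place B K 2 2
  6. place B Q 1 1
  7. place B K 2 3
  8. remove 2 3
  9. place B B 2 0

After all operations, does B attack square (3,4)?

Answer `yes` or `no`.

Answer: no

Derivation:
Op 1: place WK@(4,4)
Op 2: remove (4,4)
Op 3: place BK@(3,2)
Op 4: place BR@(3,1)
Op 5: place BK@(2,2)
Op 6: place BQ@(1,1)
Op 7: place BK@(2,3)
Op 8: remove (2,3)
Op 9: place BB@(2,0)
Per-piece attacks for B:
  BQ@(1,1): attacks (1,2) (1,3) (1,4) (1,0) (2,1) (3,1) (0,1) (2,2) (2,0) (0,2) (0,0) [ray(1,0) blocked at (3,1); ray(1,1) blocked at (2,2); ray(1,-1) blocked at (2,0)]
  BB@(2,0): attacks (3,1) (1,1) [ray(1,1) blocked at (3,1); ray(-1,1) blocked at (1,1)]
  BK@(2,2): attacks (2,3) (2,1) (3,2) (1,2) (3,3) (3,1) (1,3) (1,1)
  BR@(3,1): attacks (3,2) (3,0) (4,1) (2,1) (1,1) [ray(0,1) blocked at (3,2); ray(-1,0) blocked at (1,1)]
  BK@(3,2): attacks (3,3) (3,1) (4,2) (2,2) (4,3) (4,1) (2,3) (2,1)
B attacks (3,4): no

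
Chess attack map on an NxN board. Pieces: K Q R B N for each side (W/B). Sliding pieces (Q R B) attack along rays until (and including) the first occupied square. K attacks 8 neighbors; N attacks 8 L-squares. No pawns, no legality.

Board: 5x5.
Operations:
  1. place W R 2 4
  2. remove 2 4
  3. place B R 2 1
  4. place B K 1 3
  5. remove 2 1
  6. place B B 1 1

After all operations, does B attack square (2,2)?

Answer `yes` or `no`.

Answer: yes

Derivation:
Op 1: place WR@(2,4)
Op 2: remove (2,4)
Op 3: place BR@(2,1)
Op 4: place BK@(1,3)
Op 5: remove (2,1)
Op 6: place BB@(1,1)
Per-piece attacks for B:
  BB@(1,1): attacks (2,2) (3,3) (4,4) (2,0) (0,2) (0,0)
  BK@(1,3): attacks (1,4) (1,2) (2,3) (0,3) (2,4) (2,2) (0,4) (0,2)
B attacks (2,2): yes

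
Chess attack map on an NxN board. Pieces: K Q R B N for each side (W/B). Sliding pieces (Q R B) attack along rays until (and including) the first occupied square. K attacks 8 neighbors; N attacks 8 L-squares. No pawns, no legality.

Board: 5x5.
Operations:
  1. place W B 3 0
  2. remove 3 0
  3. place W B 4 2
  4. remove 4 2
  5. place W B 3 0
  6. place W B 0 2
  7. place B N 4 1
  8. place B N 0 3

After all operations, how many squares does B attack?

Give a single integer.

Answer: 5

Derivation:
Op 1: place WB@(3,0)
Op 2: remove (3,0)
Op 3: place WB@(4,2)
Op 4: remove (4,2)
Op 5: place WB@(3,0)
Op 6: place WB@(0,2)
Op 7: place BN@(4,1)
Op 8: place BN@(0,3)
Per-piece attacks for B:
  BN@(0,3): attacks (2,4) (1,1) (2,2)
  BN@(4,1): attacks (3,3) (2,2) (2,0)
Union (5 distinct): (1,1) (2,0) (2,2) (2,4) (3,3)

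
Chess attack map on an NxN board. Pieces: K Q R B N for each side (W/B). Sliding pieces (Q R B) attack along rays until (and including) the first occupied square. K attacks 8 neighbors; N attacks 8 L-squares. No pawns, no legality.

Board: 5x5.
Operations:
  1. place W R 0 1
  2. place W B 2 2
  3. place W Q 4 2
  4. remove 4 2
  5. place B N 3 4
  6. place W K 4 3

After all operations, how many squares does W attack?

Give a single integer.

Op 1: place WR@(0,1)
Op 2: place WB@(2,2)
Op 3: place WQ@(4,2)
Op 4: remove (4,2)
Op 5: place BN@(3,4)
Op 6: place WK@(4,3)
Per-piece attacks for W:
  WR@(0,1): attacks (0,2) (0,3) (0,4) (0,0) (1,1) (2,1) (3,1) (4,1)
  WB@(2,2): attacks (3,3) (4,4) (3,1) (4,0) (1,3) (0,4) (1,1) (0,0)
  WK@(4,3): attacks (4,4) (4,2) (3,3) (3,4) (3,2)
Union (15 distinct): (0,0) (0,2) (0,3) (0,4) (1,1) (1,3) (2,1) (3,1) (3,2) (3,3) (3,4) (4,0) (4,1) (4,2) (4,4)

Answer: 15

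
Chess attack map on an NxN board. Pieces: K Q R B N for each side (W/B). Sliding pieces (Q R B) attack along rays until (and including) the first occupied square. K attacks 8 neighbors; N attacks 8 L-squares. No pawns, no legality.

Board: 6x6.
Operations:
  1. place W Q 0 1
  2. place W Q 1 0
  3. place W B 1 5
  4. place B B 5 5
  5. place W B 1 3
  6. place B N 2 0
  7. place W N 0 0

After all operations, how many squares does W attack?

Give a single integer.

Answer: 27

Derivation:
Op 1: place WQ@(0,1)
Op 2: place WQ@(1,0)
Op 3: place WB@(1,5)
Op 4: place BB@(5,5)
Op 5: place WB@(1,3)
Op 6: place BN@(2,0)
Op 7: place WN@(0,0)
Per-piece attacks for W:
  WN@(0,0): attacks (1,2) (2,1)
  WQ@(0,1): attacks (0,2) (0,3) (0,4) (0,5) (0,0) (1,1) (2,1) (3,1) (4,1) (5,1) (1,2) (2,3) (3,4) (4,5) (1,0) [ray(0,-1) blocked at (0,0); ray(1,-1) blocked at (1,0)]
  WQ@(1,0): attacks (1,1) (1,2) (1,3) (2,0) (0,0) (2,1) (3,2) (4,3) (5,4) (0,1) [ray(0,1) blocked at (1,3); ray(1,0) blocked at (2,0); ray(-1,0) blocked at (0,0); ray(-1,1) blocked at (0,1)]
  WB@(1,3): attacks (2,4) (3,5) (2,2) (3,1) (4,0) (0,4) (0,2)
  WB@(1,5): attacks (2,4) (3,3) (4,2) (5,1) (0,4)
Union (27 distinct): (0,0) (0,1) (0,2) (0,3) (0,4) (0,5) (1,0) (1,1) (1,2) (1,3) (2,0) (2,1) (2,2) (2,3) (2,4) (3,1) (3,2) (3,3) (3,4) (3,5) (4,0) (4,1) (4,2) (4,3) (4,5) (5,1) (5,4)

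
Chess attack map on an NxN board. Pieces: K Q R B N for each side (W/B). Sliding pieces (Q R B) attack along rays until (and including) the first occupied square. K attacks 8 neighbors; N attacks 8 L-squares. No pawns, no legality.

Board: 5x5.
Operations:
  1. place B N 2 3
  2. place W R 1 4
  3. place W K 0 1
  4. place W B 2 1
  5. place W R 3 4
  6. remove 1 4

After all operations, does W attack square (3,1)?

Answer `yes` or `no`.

Op 1: place BN@(2,3)
Op 2: place WR@(1,4)
Op 3: place WK@(0,1)
Op 4: place WB@(2,1)
Op 5: place WR@(3,4)
Op 6: remove (1,4)
Per-piece attacks for W:
  WK@(0,1): attacks (0,2) (0,0) (1,1) (1,2) (1,0)
  WB@(2,1): attacks (3,2) (4,3) (3,0) (1,2) (0,3) (1,0)
  WR@(3,4): attacks (3,3) (3,2) (3,1) (3,0) (4,4) (2,4) (1,4) (0,4)
W attacks (3,1): yes

Answer: yes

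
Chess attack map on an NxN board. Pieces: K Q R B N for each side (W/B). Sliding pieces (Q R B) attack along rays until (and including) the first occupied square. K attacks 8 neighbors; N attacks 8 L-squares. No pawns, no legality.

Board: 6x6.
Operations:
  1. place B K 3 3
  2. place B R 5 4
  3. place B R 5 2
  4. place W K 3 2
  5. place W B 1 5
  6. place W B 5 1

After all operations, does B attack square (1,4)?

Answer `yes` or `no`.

Op 1: place BK@(3,3)
Op 2: place BR@(5,4)
Op 3: place BR@(5,2)
Op 4: place WK@(3,2)
Op 5: place WB@(1,5)
Op 6: place WB@(5,1)
Per-piece attacks for B:
  BK@(3,3): attacks (3,4) (3,2) (4,3) (2,3) (4,4) (4,2) (2,4) (2,2)
  BR@(5,2): attacks (5,3) (5,4) (5,1) (4,2) (3,2) [ray(0,1) blocked at (5,4); ray(0,-1) blocked at (5,1); ray(-1,0) blocked at (3,2)]
  BR@(5,4): attacks (5,5) (5,3) (5,2) (4,4) (3,4) (2,4) (1,4) (0,4) [ray(0,-1) blocked at (5,2)]
B attacks (1,4): yes

Answer: yes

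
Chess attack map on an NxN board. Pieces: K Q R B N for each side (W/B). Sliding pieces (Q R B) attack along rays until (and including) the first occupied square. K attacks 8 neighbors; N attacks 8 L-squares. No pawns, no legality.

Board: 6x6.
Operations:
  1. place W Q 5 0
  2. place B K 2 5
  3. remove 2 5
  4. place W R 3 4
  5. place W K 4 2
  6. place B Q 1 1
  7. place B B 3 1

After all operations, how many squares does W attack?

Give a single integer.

Answer: 22

Derivation:
Op 1: place WQ@(5,0)
Op 2: place BK@(2,5)
Op 3: remove (2,5)
Op 4: place WR@(3,4)
Op 5: place WK@(4,2)
Op 6: place BQ@(1,1)
Op 7: place BB@(3,1)
Per-piece attacks for W:
  WR@(3,4): attacks (3,5) (3,3) (3,2) (3,1) (4,4) (5,4) (2,4) (1,4) (0,4) [ray(0,-1) blocked at (3,1)]
  WK@(4,2): attacks (4,3) (4,1) (5,2) (3,2) (5,3) (5,1) (3,3) (3,1)
  WQ@(5,0): attacks (5,1) (5,2) (5,3) (5,4) (5,5) (4,0) (3,0) (2,0) (1,0) (0,0) (4,1) (3,2) (2,3) (1,4) (0,5)
Union (22 distinct): (0,0) (0,4) (0,5) (1,0) (1,4) (2,0) (2,3) (2,4) (3,0) (3,1) (3,2) (3,3) (3,5) (4,0) (4,1) (4,3) (4,4) (5,1) (5,2) (5,3) (5,4) (5,5)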